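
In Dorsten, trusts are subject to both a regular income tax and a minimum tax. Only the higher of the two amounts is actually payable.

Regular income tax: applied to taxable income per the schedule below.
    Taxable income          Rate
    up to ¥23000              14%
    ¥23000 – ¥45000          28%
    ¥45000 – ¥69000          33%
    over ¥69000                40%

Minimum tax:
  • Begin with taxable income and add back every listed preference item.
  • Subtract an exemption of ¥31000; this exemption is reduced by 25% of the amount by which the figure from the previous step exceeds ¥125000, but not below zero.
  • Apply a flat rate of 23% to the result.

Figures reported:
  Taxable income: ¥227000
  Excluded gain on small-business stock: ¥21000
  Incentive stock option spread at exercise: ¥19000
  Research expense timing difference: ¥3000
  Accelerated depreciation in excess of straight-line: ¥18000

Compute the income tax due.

Minimum tax:
  Adjusted income: ¥227000 + ¥21000 + ¥19000 + ¥3000 + ¥18000 = ¥288000
  Exemption: 25% × (¥288000 − ¥125000) = ¥40750 ≥ ¥31000, so the exemption is fully phased out
  Base: ¥288000 − ¥0 = ¥288000
  ¥288000 × 23% = ¥66240

Regular income tax:
  ¥23000 × 14% = ¥3220
  ¥22000 × 28% = ¥6160
  ¥24000 × 33% = ¥7920
  ¥158000 × 40% = ¥63200
  → ¥80500

¥80500 > ¥66240, so the regular income tax governs.

¥80500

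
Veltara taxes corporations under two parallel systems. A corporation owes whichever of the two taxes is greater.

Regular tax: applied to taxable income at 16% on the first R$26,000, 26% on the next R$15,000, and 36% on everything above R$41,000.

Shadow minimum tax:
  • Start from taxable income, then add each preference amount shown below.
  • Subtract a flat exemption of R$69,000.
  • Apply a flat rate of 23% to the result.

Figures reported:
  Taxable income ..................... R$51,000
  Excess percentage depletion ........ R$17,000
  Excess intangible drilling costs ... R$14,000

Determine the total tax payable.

R$11,660

Regular tax:
  R$26,000 × 16% = R$4,160
  R$15,000 × 26% = R$3,900
  R$10,000 × 36% = R$3,600
  → R$11,660

Shadow minimum tax:
  Adjusted income: R$51,000 + R$17,000 + R$14,000 = R$82,000
  Less exemption R$69,000 → base R$13,000
  R$13,000 × 23% = R$2,990

R$11,660 > R$2,990, so the regular tax governs.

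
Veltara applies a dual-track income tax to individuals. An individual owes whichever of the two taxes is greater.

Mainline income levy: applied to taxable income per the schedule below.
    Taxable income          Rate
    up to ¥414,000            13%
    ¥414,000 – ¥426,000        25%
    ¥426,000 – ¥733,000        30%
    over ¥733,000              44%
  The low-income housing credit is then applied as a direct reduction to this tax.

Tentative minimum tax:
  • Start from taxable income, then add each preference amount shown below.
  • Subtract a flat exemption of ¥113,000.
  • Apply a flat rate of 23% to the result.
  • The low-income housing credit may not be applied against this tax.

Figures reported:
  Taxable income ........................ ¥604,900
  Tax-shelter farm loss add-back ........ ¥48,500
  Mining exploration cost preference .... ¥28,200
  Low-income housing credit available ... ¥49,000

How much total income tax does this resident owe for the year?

¥130,778

Mainline income levy:
  ¥414,000 × 13% = ¥53,820
  ¥12,000 × 25% = ¥3,000
  ¥178,900 × 30% = ¥53,670
  → ¥110,490
  Less low-income housing credit ¥49,000 → ¥61,490

Tentative minimum tax:
  Adjusted income: ¥604,900 + ¥48,500 + ¥28,200 = ¥681,600
  Less exemption ¥113,000 → base ¥568,600
  ¥568,600 × 23% = ¥130,778

¥130,778 > ¥61,490, so the tentative minimum tax is the binding amount.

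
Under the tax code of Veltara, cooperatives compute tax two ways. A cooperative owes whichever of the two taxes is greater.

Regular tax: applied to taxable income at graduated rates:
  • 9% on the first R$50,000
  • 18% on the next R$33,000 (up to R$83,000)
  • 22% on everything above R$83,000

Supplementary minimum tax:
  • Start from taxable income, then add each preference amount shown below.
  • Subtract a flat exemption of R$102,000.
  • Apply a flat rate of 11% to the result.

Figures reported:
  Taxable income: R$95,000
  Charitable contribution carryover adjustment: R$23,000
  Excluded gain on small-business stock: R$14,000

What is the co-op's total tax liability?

Regular tax:
  R$50,000 × 9% = R$4,500
  R$33,000 × 18% = R$5,940
  R$12,000 × 22% = R$2,640
  → R$13,080

Supplementary minimum tax:
  Adjusted income: R$95,000 + R$23,000 + R$14,000 = R$132,000
  Less exemption R$102,000 → base R$30,000
  R$30,000 × 11% = R$3,300

R$13,080 > R$3,300, so the regular tax governs.

R$13,080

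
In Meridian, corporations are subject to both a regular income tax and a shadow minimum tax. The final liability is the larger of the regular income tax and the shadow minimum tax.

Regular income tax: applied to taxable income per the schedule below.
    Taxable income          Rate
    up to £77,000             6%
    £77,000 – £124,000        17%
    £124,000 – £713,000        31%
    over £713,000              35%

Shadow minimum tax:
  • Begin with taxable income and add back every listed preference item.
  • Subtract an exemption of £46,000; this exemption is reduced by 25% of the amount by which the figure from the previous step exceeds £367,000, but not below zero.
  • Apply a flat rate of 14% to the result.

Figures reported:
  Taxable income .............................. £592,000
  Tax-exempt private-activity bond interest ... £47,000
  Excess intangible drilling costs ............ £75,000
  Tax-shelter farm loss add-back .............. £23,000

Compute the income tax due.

Shadow minimum tax:
  Adjusted income: £592,000 + £47,000 + £75,000 + £23,000 = £737,000
  Exemption: 25% × (£737,000 − £367,000) = £92,500 ≥ £46,000, so the exemption is fully phased out
  Base: £737,000 − £0 = £737,000
  £737,000 × 14% = £103,180

Regular income tax:
  £77,000 × 6% = £4,620
  £47,000 × 17% = £7,990
  £468,000 × 31% = £145,080
  → £157,690

£157,690 > £103,180, so the regular income tax governs.

£157,690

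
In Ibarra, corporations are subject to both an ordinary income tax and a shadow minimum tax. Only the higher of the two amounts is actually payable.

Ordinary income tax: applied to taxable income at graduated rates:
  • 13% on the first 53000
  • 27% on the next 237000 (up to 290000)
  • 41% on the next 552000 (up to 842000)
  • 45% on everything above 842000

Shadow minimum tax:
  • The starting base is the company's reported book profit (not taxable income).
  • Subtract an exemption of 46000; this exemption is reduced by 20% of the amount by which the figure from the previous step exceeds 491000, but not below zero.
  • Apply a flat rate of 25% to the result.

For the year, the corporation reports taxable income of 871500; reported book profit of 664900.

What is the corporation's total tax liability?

Shadow minimum tax:
  Base (reported book profit): 664900
  Exemption: 46000 − 20% × (664900 − 491000) = 46000 − 34780 = 11220
  Base: 664900 − 11220 = 653680
  653680 × 25% = 163420

Ordinary income tax:
  53000 × 13% = 6890
  237000 × 27% = 63990
  552000 × 41% = 226320
  29500 × 45% = 13275
  → 310475

310475 > 163420, so the ordinary income tax governs.

310475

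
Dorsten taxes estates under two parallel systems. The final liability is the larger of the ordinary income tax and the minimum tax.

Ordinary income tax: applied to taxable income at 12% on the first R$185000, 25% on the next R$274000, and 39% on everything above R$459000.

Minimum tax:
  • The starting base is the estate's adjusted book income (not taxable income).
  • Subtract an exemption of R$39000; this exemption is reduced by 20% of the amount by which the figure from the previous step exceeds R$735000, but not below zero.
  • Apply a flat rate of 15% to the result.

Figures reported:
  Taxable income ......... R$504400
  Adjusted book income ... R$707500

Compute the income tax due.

Minimum tax:
  Base (adjusted book income): R$707500
  Exemption: R$707500 ≤ R$735000, so full R$39000 applies
  Base: R$707500 − R$39000 = R$668500
  R$668500 × 15% = R$100275

Ordinary income tax:
  R$185000 × 12% = R$22200
  R$274000 × 25% = R$68500
  R$45400 × 39% = R$17706
  → R$108406

R$108406 > R$100275, so the ordinary income tax governs.

R$108406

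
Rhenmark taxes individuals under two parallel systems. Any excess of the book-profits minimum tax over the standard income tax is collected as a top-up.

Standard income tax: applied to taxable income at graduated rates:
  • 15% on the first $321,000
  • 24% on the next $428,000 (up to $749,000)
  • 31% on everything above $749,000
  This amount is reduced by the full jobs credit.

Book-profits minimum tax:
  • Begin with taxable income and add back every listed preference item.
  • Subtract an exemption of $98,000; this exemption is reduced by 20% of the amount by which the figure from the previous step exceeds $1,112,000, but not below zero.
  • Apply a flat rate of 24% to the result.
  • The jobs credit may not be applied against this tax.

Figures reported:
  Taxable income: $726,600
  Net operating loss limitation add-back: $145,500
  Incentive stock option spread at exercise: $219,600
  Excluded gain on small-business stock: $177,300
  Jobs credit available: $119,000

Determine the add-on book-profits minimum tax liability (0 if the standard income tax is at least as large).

Book-profits minimum tax:
  Adjusted income: $726,600 + $145,500 + $219,600 + $177,300 = $1,269,000
  Exemption: $98,000 − 20% × ($1,269,000 − $1,112,000) = $98,000 − $31,400 = $66,600
  Base: $1,269,000 − $66,600 = $1,202,400
  $1,202,400 × 24% = $288,576

Standard income tax:
  $321,000 × 15% = $48,150
  $405,600 × 24% = $97,344
  → $145,494
  Less jobs credit $119,000 → $26,494

Excess of book-profits minimum tax over standard income tax: $288,576 − $26,494 = $262,082.

$262,082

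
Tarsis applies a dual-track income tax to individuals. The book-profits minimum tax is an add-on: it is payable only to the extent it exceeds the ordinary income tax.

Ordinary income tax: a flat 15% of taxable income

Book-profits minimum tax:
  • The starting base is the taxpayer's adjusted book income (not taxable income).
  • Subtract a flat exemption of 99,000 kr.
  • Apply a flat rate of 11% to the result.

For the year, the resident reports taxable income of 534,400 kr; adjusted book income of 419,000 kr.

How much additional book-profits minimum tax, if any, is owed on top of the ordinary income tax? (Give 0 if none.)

Ordinary income tax:
  534,400 kr × 15% = 80,160 kr

Book-profits minimum tax:
  Base (adjusted book income): 419,000 kr
  Less exemption 99,000 kr → base 320,000 kr
  320,000 kr × 11% = 35,200 kr

35,200 kr ≤ 80,160 kr, so no add-on is due.

0 kr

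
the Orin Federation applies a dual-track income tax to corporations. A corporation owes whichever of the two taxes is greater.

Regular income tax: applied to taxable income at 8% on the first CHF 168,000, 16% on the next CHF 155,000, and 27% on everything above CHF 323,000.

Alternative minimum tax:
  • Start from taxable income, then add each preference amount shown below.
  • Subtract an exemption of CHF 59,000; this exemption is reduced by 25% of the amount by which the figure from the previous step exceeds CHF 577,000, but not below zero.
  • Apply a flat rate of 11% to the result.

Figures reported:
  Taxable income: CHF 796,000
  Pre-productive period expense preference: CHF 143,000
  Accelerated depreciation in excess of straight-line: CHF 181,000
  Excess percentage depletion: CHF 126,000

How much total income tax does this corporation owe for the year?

CHF 165,950

Alternative minimum tax:
  Adjusted income: CHF 796,000 + CHF 143,000 + CHF 181,000 + CHF 126,000 = CHF 1,246,000
  Exemption: 25% × (CHF 1,246,000 − CHF 577,000) = CHF 167,250 ≥ CHF 59,000, so the exemption is fully phased out
  Base: CHF 1,246,000 − CHF 0 = CHF 1,246,000
  CHF 1,246,000 × 11% = CHF 137,060

Regular income tax:
  CHF 168,000 × 8% = CHF 13,440
  CHF 155,000 × 16% = CHF 24,800
  CHF 473,000 × 27% = CHF 127,710
  → CHF 165,950

CHF 165,950 > CHF 137,060, so the regular income tax governs.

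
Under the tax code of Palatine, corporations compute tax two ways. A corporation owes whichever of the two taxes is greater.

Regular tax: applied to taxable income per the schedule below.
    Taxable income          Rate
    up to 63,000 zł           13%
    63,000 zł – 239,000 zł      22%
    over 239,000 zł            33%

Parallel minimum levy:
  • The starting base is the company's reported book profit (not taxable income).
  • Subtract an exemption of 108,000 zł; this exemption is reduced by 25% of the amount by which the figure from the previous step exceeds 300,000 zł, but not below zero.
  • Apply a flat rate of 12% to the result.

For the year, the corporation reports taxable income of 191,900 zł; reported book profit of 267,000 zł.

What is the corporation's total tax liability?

Regular tax:
  63,000 zł × 13% = 8,190 zł
  128,900 zł × 22% = 28,358 zł
  → 36,548 zł

Parallel minimum levy:
  Base (reported book profit): 267,000 zł
  Exemption: 267,000 zł ≤ 300,000 zł, so full 108,000 zł applies
  Base: 267,000 zł − 108,000 zł = 159,000 zł
  159,000 zł × 12% = 19,080 zł

36,548 zł > 19,080 zł, so the regular tax governs.

36,548 zł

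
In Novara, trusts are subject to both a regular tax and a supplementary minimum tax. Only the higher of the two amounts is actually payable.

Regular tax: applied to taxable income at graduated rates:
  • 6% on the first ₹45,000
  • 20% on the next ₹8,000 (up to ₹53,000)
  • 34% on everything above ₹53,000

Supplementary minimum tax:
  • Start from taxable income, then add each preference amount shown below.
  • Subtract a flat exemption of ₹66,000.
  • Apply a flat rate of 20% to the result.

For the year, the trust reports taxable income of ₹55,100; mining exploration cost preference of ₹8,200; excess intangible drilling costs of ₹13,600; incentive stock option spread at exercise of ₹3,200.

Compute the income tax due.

₹5,014

Regular tax:
  ₹45,000 × 6% = ₹2,700
  ₹8,000 × 20% = ₹1,600
  ₹2,100 × 34% = ₹714
  → ₹5,014

Supplementary minimum tax:
  Adjusted income: ₹55,100 + ₹8,200 + ₹13,600 + ₹3,200 = ₹80,100
  Less exemption ₹66,000 → base ₹14,100
  ₹14,100 × 20% = ₹2,820

₹5,014 > ₹2,820, so the regular tax governs.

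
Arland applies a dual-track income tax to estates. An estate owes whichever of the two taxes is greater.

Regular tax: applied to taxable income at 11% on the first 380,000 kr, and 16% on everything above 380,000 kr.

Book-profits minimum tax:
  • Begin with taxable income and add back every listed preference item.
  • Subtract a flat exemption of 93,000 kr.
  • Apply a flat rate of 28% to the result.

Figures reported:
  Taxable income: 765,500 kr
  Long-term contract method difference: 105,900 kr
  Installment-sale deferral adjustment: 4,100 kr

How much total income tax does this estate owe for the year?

Regular tax:
  380,000 kr × 11% = 41,800 kr
  385,500 kr × 16% = 61,680 kr
  → 103,480 kr

Book-profits minimum tax:
  Adjusted income: 765,500 kr + 105,900 kr + 4,100 kr = 875,500 kr
  Less exemption 93,000 kr → base 782,500 kr
  782,500 kr × 28% = 219,100 kr

219,100 kr > 103,480 kr, so the book-profits minimum tax is the binding amount.

219,100 kr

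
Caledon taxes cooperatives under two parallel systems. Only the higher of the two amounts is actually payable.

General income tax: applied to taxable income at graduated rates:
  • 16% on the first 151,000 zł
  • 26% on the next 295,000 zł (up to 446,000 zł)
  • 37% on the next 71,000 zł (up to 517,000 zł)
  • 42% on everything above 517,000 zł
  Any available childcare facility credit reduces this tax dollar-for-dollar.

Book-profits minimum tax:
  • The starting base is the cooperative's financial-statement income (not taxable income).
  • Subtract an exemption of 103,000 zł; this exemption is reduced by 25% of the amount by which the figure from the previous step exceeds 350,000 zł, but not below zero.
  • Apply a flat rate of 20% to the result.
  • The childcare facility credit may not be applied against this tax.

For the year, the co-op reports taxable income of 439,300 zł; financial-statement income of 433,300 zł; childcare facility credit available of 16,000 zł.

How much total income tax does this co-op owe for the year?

General income tax:
  151,000 zł × 16% = 24,160 zł
  288,300 zł × 26% = 74,958 zł
  → 99,118 zł
  Less childcare facility credit 16,000 zł → 83,118 zł

Book-profits minimum tax:
  Base (financial-statement income): 433,300 zł
  Exemption: 103,000 zł − 25% × (433,300 zł − 350,000 zł) = 103,000 zł − 20,825 zł = 82,175 zł
  Base: 433,300 zł − 82,175 zł = 351,125 zł
  351,125 zł × 20% = 70,225 zł

83,118 zł > 70,225 zł, so the general income tax governs.

83,118 zł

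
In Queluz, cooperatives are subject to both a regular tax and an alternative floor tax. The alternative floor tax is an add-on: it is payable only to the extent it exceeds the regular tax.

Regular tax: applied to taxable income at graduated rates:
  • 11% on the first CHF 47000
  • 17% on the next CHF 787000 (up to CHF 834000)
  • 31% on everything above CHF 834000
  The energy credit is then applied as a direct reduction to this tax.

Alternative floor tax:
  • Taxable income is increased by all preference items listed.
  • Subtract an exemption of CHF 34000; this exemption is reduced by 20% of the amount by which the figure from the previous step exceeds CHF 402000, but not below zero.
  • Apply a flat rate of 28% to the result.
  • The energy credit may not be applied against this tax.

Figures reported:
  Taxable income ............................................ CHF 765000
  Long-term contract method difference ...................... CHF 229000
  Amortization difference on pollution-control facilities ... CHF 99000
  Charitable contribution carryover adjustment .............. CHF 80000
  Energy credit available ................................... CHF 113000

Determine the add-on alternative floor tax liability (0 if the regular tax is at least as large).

CHF 314210

Alternative floor tax:
  Adjusted income: CHF 765000 + CHF 229000 + CHF 99000 + CHF 80000 = CHF 1173000
  Exemption: 20% × (CHF 1173000 − CHF 402000) = CHF 154200 ≥ CHF 34000, so the exemption is fully phased out
  Base: CHF 1173000 − CHF 0 = CHF 1173000
  CHF 1173000 × 28% = CHF 328440

Regular tax:
  CHF 47000 × 11% = CHF 5170
  CHF 718000 × 17% = CHF 122060
  → CHF 127230
  Less energy credit CHF 113000 → CHF 14230

Excess of alternative floor tax over regular tax: CHF 328440 − CHF 14230 = CHF 314210.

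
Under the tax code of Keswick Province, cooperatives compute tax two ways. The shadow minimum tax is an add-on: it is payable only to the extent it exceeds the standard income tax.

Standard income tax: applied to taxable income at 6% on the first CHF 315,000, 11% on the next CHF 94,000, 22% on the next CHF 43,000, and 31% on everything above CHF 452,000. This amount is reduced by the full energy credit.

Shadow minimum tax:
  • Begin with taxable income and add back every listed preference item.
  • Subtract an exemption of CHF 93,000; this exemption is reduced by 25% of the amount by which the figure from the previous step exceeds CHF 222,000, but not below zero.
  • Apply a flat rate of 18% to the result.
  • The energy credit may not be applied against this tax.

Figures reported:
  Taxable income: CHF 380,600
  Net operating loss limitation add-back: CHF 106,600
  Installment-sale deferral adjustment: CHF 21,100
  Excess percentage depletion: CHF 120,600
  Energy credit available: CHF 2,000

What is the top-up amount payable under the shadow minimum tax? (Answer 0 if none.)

Standard income tax:
  CHF 315,000 × 6% = CHF 18,900
  CHF 65,600 × 11% = CHF 7,216
  → CHF 26,116
  Less energy credit CHF 2,000 → CHF 24,116

Shadow minimum tax:
  Adjusted income: CHF 380,600 + CHF 106,600 + CHF 21,100 + CHF 120,600 = CHF 628,900
  Exemption: 25% × (CHF 628,900 − CHF 222,000) = CHF 101,725 ≥ CHF 93,000, so the exemption is fully phased out
  Base: CHF 628,900 − CHF 0 = CHF 628,900
  CHF 628,900 × 18% = CHF 113,202

Excess of shadow minimum tax over standard income tax: CHF 113,202 − CHF 24,116 = CHF 89,086.

CHF 89,086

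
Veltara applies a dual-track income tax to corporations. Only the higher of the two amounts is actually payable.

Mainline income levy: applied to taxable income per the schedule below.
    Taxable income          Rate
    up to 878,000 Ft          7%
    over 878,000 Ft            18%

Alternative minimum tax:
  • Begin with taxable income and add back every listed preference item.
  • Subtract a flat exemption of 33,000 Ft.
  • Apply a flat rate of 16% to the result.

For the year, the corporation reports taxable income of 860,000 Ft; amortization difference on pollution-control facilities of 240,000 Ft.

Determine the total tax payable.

Alternative minimum tax:
  Adjusted income: 860,000 Ft + 240,000 Ft = 1,100,000 Ft
  Less exemption 33,000 Ft → base 1,067,000 Ft
  1,067,000 Ft × 16% = 170,720 Ft

Mainline income levy:
  860,000 Ft × 7% = 60,200 Ft

170,720 Ft > 60,200 Ft, so the alternative minimum tax is the binding amount.

170,720 Ft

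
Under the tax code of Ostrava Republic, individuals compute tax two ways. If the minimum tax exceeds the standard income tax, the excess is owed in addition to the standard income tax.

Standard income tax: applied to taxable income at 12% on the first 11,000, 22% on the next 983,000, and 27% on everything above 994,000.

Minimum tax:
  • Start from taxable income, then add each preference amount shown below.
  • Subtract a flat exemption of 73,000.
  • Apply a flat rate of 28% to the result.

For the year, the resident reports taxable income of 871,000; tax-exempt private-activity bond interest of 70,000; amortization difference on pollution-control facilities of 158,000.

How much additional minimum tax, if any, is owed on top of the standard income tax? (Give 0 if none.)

Standard income tax:
  11,000 × 12% = 1,320
  860,000 × 22% = 189,200
  → 190,520

Minimum tax:
  Adjusted income: 871,000 + 70,000 + 158,000 = 1,099,000
  Less exemption 73,000 → base 1,026,000
  1,026,000 × 28% = 287,280

Excess of minimum tax over standard income tax: 287,280 − 190,520 = 96,760.

96,760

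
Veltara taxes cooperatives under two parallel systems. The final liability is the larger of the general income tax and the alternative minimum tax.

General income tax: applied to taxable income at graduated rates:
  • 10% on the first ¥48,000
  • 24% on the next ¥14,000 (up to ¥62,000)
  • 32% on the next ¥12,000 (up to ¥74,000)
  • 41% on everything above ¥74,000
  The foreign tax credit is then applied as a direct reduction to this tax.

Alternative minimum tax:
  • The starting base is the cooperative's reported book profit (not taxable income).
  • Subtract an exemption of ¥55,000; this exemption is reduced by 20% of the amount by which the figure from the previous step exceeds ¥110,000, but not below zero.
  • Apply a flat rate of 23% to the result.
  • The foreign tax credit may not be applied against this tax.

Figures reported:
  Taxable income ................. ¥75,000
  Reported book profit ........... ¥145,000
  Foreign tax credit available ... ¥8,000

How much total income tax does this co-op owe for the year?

Alternative minimum tax:
  Base (reported book profit): ¥145,000
  Exemption: ¥55,000 − 20% × (¥145,000 − ¥110,000) = ¥55,000 − ¥7,000 = ¥48,000
  Base: ¥145,000 − ¥48,000 = ¥97,000
  ¥97,000 × 23% = ¥22,310

General income tax:
  ¥48,000 × 10% = ¥4,800
  ¥14,000 × 24% = ¥3,360
  ¥12,000 × 32% = ¥3,840
  ¥1,000 × 41% = ¥410
  → ¥12,410
  Less foreign tax credit ¥8,000 → ¥4,410

¥22,310 > ¥4,410, so the alternative minimum tax is the binding amount.

¥22,310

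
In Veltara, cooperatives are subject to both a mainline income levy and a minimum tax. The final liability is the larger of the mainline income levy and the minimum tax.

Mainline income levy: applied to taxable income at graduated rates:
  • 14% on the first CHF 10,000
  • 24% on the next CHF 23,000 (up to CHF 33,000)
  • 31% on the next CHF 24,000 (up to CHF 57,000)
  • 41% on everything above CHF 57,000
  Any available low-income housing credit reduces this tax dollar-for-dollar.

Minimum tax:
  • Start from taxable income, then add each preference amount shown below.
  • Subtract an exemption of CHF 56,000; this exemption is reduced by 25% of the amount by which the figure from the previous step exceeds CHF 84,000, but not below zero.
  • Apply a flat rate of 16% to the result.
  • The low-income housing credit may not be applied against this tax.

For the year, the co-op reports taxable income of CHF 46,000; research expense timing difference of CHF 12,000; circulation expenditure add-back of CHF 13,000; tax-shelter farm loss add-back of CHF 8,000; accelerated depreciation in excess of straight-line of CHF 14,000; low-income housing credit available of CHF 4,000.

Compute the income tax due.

CHF 6,950

Mainline income levy:
  CHF 10,000 × 14% = CHF 1,400
  CHF 23,000 × 24% = CHF 5,520
  CHF 13,000 × 31% = CHF 4,030
  → CHF 10,950
  Less low-income housing credit CHF 4,000 → CHF 6,950

Minimum tax:
  Adjusted income: CHF 46,000 + CHF 12,000 + CHF 13,000 + CHF 8,000 + CHF 14,000 = CHF 93,000
  Exemption: CHF 56,000 − 25% × (CHF 93,000 − CHF 84,000) = CHF 56,000 − CHF 2,250 = CHF 53,750
  Base: CHF 93,000 − CHF 53,750 = CHF 39,250
  CHF 39,250 × 16% = CHF 6,280

CHF 6,950 > CHF 6,280, so the mainline income levy governs.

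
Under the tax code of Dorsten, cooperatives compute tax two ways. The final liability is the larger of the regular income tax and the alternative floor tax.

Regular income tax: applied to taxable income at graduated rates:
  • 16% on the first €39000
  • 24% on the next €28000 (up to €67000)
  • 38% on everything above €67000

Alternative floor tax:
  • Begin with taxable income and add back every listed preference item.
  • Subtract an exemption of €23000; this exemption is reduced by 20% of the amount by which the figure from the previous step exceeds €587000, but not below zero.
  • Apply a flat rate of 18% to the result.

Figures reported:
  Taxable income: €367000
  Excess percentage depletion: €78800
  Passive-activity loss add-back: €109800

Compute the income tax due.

€126960

Regular income tax:
  €39000 × 16% = €6240
  €28000 × 24% = €6720
  €300000 × 38% = €114000
  → €126960

Alternative floor tax:
  Adjusted income: €367000 + €78800 + €109800 = €555600
  Exemption: €555600 ≤ €587000, so full €23000 applies
  Base: €555600 − €23000 = €532600
  €532600 × 18% = €95868

€126960 > €95868, so the regular income tax governs.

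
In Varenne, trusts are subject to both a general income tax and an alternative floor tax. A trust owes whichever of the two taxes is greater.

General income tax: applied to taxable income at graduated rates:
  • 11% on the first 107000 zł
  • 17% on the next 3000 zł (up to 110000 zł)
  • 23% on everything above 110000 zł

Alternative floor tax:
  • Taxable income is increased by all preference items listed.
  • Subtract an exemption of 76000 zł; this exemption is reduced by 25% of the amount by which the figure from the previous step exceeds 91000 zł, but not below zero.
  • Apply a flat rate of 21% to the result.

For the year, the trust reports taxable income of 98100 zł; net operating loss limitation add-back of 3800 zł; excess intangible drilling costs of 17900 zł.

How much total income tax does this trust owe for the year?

10791 zł

Alternative floor tax:
  Adjusted income: 98100 zł + 3800 zł + 17900 zł = 119800 zł
  Exemption: 76000 zł − 25% × (119800 zł − 91000 zł) = 76000 zł − 7200 zł = 68800 zł
  Base: 119800 zł − 68800 zł = 51000 zł
  51000 zł × 21% = 10710 zł

General income tax:
  98100 zł × 11% = 10791 zł

10791 zł > 10710 zł, so the general income tax governs.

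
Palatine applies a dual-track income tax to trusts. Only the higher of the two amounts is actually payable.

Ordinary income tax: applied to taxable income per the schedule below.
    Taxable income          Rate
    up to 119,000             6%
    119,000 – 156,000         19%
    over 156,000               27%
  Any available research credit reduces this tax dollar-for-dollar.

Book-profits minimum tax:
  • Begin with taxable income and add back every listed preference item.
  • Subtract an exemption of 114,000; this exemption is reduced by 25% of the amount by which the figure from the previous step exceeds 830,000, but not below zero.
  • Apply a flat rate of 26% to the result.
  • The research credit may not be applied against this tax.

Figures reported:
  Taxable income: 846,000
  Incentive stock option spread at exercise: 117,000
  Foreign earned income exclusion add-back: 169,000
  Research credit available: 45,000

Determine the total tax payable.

284,310

Book-profits minimum tax:
  Adjusted income: 846,000 + 117,000 + 169,000 = 1,132,000
  Exemption: 114,000 − 25% × (1,132,000 − 830,000) = 114,000 − 75,500 = 38,500
  Base: 1,132,000 − 38,500 = 1,093,500
  1,093,500 × 26% = 284,310

Ordinary income tax:
  119,000 × 6% = 7,140
  37,000 × 19% = 7,030
  690,000 × 27% = 186,300
  → 200,470
  Less research credit 45,000 → 155,470

284,310 > 155,470, so the book-profits minimum tax is the binding amount.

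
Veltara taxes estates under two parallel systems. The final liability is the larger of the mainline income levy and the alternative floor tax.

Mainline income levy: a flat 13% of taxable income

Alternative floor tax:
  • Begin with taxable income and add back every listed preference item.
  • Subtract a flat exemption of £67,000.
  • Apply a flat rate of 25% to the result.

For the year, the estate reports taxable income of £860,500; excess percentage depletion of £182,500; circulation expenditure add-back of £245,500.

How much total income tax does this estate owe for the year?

£305,375

Alternative floor tax:
  Adjusted income: £860,500 + £182,500 + £245,500 = £1,288,500
  Less exemption £67,000 → base £1,221,500
  £1,221,500 × 25% = £305,375

Mainline income levy:
  £860,500 × 13% = £111,865

£305,375 > £111,865, so the alternative floor tax is the binding amount.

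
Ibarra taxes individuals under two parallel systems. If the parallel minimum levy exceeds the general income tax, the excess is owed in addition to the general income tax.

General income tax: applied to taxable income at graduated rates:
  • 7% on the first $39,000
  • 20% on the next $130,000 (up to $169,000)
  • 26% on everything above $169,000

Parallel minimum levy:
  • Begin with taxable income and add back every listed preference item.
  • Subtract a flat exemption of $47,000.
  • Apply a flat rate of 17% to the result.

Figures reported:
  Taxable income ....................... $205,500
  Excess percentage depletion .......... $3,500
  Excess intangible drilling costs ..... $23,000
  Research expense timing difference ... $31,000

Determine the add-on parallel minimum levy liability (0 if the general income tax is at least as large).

$0

General income tax:
  $39,000 × 7% = $2,730
  $130,000 × 20% = $26,000
  $36,500 × 26% = $9,490
  → $38,220

Parallel minimum levy:
  Adjusted income: $205,500 + $3,500 + $23,000 + $31,000 = $263,000
  Less exemption $47,000 → base $216,000
  $216,000 × 17% = $36,720

$36,720 ≤ $38,220, so no add-on is due.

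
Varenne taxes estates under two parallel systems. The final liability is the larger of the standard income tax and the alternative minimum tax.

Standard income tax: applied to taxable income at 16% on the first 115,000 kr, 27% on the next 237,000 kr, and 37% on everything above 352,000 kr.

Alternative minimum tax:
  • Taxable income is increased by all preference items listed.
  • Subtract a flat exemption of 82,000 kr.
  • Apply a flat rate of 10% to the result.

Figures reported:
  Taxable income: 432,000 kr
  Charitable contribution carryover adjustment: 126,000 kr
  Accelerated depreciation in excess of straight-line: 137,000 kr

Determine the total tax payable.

111,990 kr

Alternative minimum tax:
  Adjusted income: 432,000 kr + 126,000 kr + 137,000 kr = 695,000 kr
  Less exemption 82,000 kr → base 613,000 kr
  613,000 kr × 10% = 61,300 kr

Standard income tax:
  115,000 kr × 16% = 18,400 kr
  237,000 kr × 27% = 63,990 kr
  80,000 kr × 37% = 29,600 kr
  → 111,990 kr

111,990 kr > 61,300 kr, so the standard income tax governs.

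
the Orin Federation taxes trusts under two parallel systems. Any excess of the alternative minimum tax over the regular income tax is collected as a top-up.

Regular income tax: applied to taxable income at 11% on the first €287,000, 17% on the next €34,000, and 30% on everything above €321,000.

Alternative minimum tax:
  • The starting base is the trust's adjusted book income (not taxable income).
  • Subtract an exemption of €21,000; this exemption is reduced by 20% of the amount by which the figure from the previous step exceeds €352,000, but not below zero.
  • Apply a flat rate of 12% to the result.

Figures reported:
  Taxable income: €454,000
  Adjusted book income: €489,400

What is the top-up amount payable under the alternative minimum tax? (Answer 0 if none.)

€0

Alternative minimum tax:
  Base (adjusted book income): €489,400
  Exemption: 20% × (€489,400 − €352,000) = €27,480 ≥ €21,000, so the exemption is fully phased out
  Base: €489,400 − €0 = €489,400
  €489,400 × 12% = €58,728

Regular income tax:
  €287,000 × 11% = €31,570
  €34,000 × 17% = €5,780
  €133,000 × 30% = €39,900
  → €77,250

€58,728 ≤ €77,250, so no add-on is due.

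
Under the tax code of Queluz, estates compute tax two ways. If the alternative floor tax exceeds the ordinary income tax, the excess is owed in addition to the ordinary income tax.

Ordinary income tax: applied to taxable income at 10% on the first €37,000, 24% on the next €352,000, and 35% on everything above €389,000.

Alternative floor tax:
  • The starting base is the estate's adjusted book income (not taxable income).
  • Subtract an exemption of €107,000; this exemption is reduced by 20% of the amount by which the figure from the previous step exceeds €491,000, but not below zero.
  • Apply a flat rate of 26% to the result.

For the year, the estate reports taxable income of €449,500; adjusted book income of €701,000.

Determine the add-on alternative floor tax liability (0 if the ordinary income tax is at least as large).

€56,005

Alternative floor tax:
  Base (adjusted book income): €701,000
  Exemption: €107,000 − 20% × (€701,000 − €491,000) = €107,000 − €42,000 = €65,000
  Base: €701,000 − €65,000 = €636,000
  €636,000 × 26% = €165,360

Ordinary income tax:
  €37,000 × 10% = €3,700
  €352,000 × 24% = €84,480
  €60,500 × 35% = €21,175
  → €109,355

Excess of alternative floor tax over ordinary income tax: €165,360 − €109,355 = €56,005.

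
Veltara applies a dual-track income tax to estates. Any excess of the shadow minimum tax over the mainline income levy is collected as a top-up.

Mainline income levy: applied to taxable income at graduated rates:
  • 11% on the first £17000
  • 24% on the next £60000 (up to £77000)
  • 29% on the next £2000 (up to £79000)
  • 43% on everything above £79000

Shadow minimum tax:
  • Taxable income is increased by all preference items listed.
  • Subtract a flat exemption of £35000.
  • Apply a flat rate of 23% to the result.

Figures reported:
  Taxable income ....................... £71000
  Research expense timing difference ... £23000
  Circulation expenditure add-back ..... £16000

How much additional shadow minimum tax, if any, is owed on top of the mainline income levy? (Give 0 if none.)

£2420

Mainline income levy:
  £17000 × 11% = £1870
  £54000 × 24% = £12960
  → £14830

Shadow minimum tax:
  Adjusted income: £71000 + £23000 + £16000 = £110000
  Less exemption £35000 → base £75000
  £75000 × 23% = £17250

Excess of shadow minimum tax over mainline income levy: £17250 − £14830 = £2420.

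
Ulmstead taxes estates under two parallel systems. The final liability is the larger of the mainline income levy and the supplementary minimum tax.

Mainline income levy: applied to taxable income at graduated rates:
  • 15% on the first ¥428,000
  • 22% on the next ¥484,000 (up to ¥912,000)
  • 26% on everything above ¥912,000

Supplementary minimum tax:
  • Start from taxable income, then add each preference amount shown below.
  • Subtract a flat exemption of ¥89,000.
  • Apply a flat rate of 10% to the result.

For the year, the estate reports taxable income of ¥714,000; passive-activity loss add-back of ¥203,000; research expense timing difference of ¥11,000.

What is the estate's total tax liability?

¥127,120

Mainline income levy:
  ¥428,000 × 15% = ¥64,200
  ¥286,000 × 22% = ¥62,920
  → ¥127,120

Supplementary minimum tax:
  Adjusted income: ¥714,000 + ¥203,000 + ¥11,000 = ¥928,000
  Less exemption ¥89,000 → base ¥839,000
  ¥839,000 × 10% = ¥83,900

¥127,120 > ¥83,900, so the mainline income levy governs.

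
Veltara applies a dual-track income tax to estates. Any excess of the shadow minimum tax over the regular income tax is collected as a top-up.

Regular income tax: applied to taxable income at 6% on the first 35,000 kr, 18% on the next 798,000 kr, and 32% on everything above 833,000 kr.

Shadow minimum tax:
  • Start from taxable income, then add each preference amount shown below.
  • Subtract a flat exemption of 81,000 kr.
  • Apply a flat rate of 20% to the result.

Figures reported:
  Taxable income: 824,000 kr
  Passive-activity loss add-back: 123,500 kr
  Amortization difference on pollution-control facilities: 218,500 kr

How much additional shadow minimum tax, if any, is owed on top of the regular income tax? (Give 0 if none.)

Shadow minimum tax:
  Adjusted income: 824,000 kr + 123,500 kr + 218,500 kr = 1,166,000 kr
  Less exemption 81,000 kr → base 1,085,000 kr
  1,085,000 kr × 20% = 217,000 kr

Regular income tax:
  35,000 kr × 6% = 2,100 kr
  789,000 kr × 18% = 142,020 kr
  → 144,120 kr

Excess of shadow minimum tax over regular income tax: 217,000 kr − 144,120 kr = 72,880 kr.

72,880 kr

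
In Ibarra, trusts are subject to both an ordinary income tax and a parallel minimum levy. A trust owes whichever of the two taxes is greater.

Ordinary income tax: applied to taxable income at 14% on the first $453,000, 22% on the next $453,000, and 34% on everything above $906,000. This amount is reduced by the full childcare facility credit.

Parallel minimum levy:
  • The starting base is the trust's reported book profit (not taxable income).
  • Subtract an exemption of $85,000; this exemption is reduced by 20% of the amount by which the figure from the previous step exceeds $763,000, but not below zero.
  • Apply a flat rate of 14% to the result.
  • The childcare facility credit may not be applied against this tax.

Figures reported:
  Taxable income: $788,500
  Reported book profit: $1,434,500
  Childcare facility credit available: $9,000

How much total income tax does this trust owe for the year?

Ordinary income tax:
  $453,000 × 14% = $63,420
  $335,500 × 22% = $73,810
  → $137,230
  Less childcare facility credit $9,000 → $128,230

Parallel minimum levy:
  Base (reported book profit): $1,434,500
  Exemption: 20% × ($1,434,500 − $763,000) = $134,300 ≥ $85,000, so the exemption is fully phased out
  Base: $1,434,500 − $0 = $1,434,500
  $1,434,500 × 14% = $200,830

$200,830 > $128,230, so the parallel minimum levy is the binding amount.

$200,830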